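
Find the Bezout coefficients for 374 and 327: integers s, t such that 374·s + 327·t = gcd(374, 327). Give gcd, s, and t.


Euclidean algorithm on (374, 327) — divide until remainder is 0:
  374 = 1 · 327 + 47
  327 = 6 · 47 + 45
  47 = 1 · 45 + 2
  45 = 22 · 2 + 1
  2 = 2 · 1 + 0
gcd(374, 327) = 1.
Track Bezout coefficients alongside the remainders: start with r₀ = 374 = a·1 + b·0 (s = 1, t = 0) and r₁ = 327 = a·0 + b·1 (s = 0, t = 1); each new remainder r_{k+1} = r_{k-1} − q_k·r_k inherits s_{k+1} = s_{k-1} − q_k·s_k, t_{k+1} = t_{k-1} − q_k·t_k, so r_k = a·s_k + b·t_k at every step:
  q = 1: r = 47, s = 1 − 1·0 = 1, t = 0 − 1·1 = -1  (check: 374·1 + 327·(-1) = 47)
  q = 6: r = 45, s = 0 − 6·1 = -6, t = 1 − 6·(-1) = 7  (check: 374·(-6) + 327·7 = 45)
  q = 1: r = 2, s = 1 − 1·(-6) = 7, t = -1 − 1·7 = -8  (check: 374·7 + 327·(-8) = 2)
  q = 22: r = 1, s = -6 − 22·7 = -160, t = 7 − 22·(-8) = 183  (check: 374·(-160) + 327·183 = 1)
The row with r = 1 (the gcd) gives the Bezout coefficients s = -160, t = 183.
Result: 374 · (-160) + 327 · (183) = 1.

gcd(374, 327) = 1; s = -160, t = 183 (check: 374·(-160) + 327·183 = 1).


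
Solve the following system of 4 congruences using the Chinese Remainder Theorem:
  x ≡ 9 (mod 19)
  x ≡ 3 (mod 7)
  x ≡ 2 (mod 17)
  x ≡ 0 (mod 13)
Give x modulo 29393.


Product of moduli M = 19 · 7 · 17 · 13 = 29393.
Merge one congruence at a time:
  Start: x ≡ 9 (mod 19).
  Combine with x ≡ 3 (mod 7); new modulus lcm = 133.
    Write x = 9 + 19·t and substitute into x ≡ 3 (mod 7): 19·t ≡ 3 − 9 = -6 (mod 7).
    Reduce coefficients mod 7: 5·t ≡ 1 (mod 7).
    The inverse of 5 mod 7 is 3 (since 5·3 = 15 = 2·7 + 1), so t ≡ 3·1 = 3 ≡ 3 (mod 7).
    Then x = 9 + 19·3 = 66, valid modulo lcm(19, 7) = 133: x ≡ 66 (mod 133).
  Combine with x ≡ 2 (mod 17); new modulus lcm = 2261.
    Write x = 66 + 133·t and substitute into x ≡ 2 (mod 17): 133·t ≡ 2 − 66 = -64 (mod 17).
    Reduce coefficients mod 17: 14·t ≡ 4 (mod 17).
    The inverse of 14 mod 17 is 11 (since 14·11 = 154 = 9·17 + 1), so t ≡ 11·4 = 44 ≡ 10 (mod 17).
    Then x = 66 + 133·10 = 1396, valid modulo lcm(133, 17) = 2261: x ≡ 1396 (mod 2261).
  Combine with x ≡ 0 (mod 13); new modulus lcm = 29393.
    Write x = 1396 + 2261·t and substitute into x ≡ 0 (mod 13): 2261·t ≡ 0 − 1396 = -1396 (mod 13).
    Reduce coefficients mod 13: 12·t ≡ 8 (mod 13).
    The inverse of 12 mod 13 is 12 (since 12·12 = 144 = 11·13 + 1), so t ≡ 12·8 = 96 ≡ 5 (mod 13).
    Then x = 1396 + 2261·5 = 12701, valid modulo lcm(2261, 13) = 29393: x ≡ 12701 (mod 29393).
Verify against each original: 12701 mod 19 = 9, 12701 mod 7 = 3, 12701 mod 17 = 2, 12701 mod 13 = 0.

x ≡ 12701 (mod 29393).


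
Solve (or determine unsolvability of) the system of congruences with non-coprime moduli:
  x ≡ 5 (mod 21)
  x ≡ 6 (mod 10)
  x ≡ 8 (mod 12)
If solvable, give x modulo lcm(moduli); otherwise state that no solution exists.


Moduli 21, 10, 12 are not pairwise coprime, so CRT works modulo lcm(m_i) when all pairwise compatibility conditions hold.
Pairwise compatibility: gcd(m_i, m_j) must divide a_i - a_j for every pair.
Merge one congruence at a time:
  Start: x ≡ 5 (mod 21).
  Combine with x ≡ 6 (mod 10): gcd(21, 10) = 1; 6 - 5 = 1, which IS divisible by 1, so compatible.
    Write x = 5 + 21·t and substitute into x ≡ 6 (mod 10): 21·t ≡ 6 − 5 = 1 (mod 10).
    Reduce coefficients mod 10: 1·t ≡ 1 (mod 10).
    So t ≡ 1 (mod 10).
    Then x = 5 + 21·1 = 26, valid modulo lcm(21, 10) = 210: x ≡ 26 (mod 210).
  Combine with x ≡ 8 (mod 12): gcd(210, 12) = 6; 8 - 26 = -18, which IS divisible by 6, so compatible.
    Write x = 26 + 210·t and substitute into x ≡ 8 (mod 12): 210·t ≡ 8 − 26 = -18 (mod 12).
    Divide the congruence (and modulus) by g = 6: 35·t ≡ -3 (mod 2).
    Reduce coefficients mod 2: 1·t ≡ 1 (mod 2).
    So t ≡ 1 (mod 2).
    Then x = 26 + 210·1 = 236, valid modulo lcm(210, 12) = 420: x ≡ 236 (mod 420).
Verify: 236 mod 21 = 5, 236 mod 10 = 6, 236 mod 12 = 8.

x ≡ 236 (mod 420).


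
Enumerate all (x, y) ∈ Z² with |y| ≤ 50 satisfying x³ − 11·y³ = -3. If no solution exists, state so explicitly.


The equation is x³ - 11y³ = -3. For fixed y, x³ = 11·y³ − 3, so a solution requires the RHS to be a perfect cube.
Strategy: iterate y from -50 to 50, compute RHS = 11·y³ − 3, and check whether it is a (positive or negative) perfect cube.
Check small values of y:
  y = 0: RHS = -3 is not a perfect cube.
  y = 1: RHS = 8 = (2)³ ⇒ x = 2 works.
  y = -1: RHS = -14 is not a perfect cube.
  y = 2: RHS = 85 is not a perfect cube.
  y = -2: RHS = -91 is not a perfect cube.
  y = 3: RHS = 294 is not a perfect cube.
  y = -3: RHS = -300 is not a perfect cube.
Continuing the search up to |y| = 50 finds no further solutions beyond those listed.
Collected solutions: (2, 1).

Solutions (with |y| ≤ 50): (2, 1).


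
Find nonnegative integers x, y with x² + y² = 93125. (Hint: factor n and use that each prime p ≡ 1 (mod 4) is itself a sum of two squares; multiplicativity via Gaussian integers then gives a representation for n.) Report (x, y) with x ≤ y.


Step 1: Factor n = 93125 = 5^4 · 149.
Step 2: Check the mod-4 condition on each prime factor: 5 ≡ 1 (mod 4), exponent 4; 149 ≡ 1 (mod 4), exponent 1.
All primes ≡ 3 (mod 4) appear to even exponent (or don't appear), so by the two-squares theorem n IS expressible as a sum of two squares.
Step 3: Build a representation. Group n = k² · m with k = 5 and m = 5 · 5 · 149 = 3725 (a product of primes ≡ 1 (mod 4)); a representation of m scales to one of n via (k·x)² + (k·y)² = k²(x² + y²). Each prime p ≡ 1 (mod 4) is itself a sum of two squares; find a² by testing p − a² for a perfect square:
  5: 5 − 1² = 4 = 2² ⇒ 5 = 1² + 2².
  149: 149 − 1² = 148, 149 − 2² = 145, 149 − 3² = 140, 149 − 4² = 133, 149 − 5² = 124, 149 − 6² = 113, 149 − 7² = 100 = 10² ⇒ 149 = 7² + 10².
  Combine using the Brahmagupta–Fibonacci identity (a² + b²)(c² + d²) = (ac − bd)² + (ad + bc)² = (ac + bd)² + (ad − bc)²:
  5 · 5 = 25: from (1² + 2²)(1² + 2²), take (1·1 − 2·2, 1·2 + 2·1) = (1 − 4, 2 + 2) = (-3, 4); dropping signs (only squares matter) gives (3, 4); check 3² + 4² = 9 + 16 = 25 ✓.
  25 · 149 = 3725: from (3² + 4²)(7² + 10²), take (3·7 − 4·10, 3·10 + 4·7) = (21 − 40, 30 + 28) = (-19, 58); dropping signs (only squares matter) gives (19, 58); check 19² + 58² = 361 + 3364 = 3725 ✓.
  Scale by k = 5: (5·19, 5·58) = (95, 290).
Step 4: Order so x ≤ y and verify: 95² + 290² = 9025 + 84100 = 93125 = n. ✓

n = 93125 = 95² + 290² (one valid representation with x ≤ y).


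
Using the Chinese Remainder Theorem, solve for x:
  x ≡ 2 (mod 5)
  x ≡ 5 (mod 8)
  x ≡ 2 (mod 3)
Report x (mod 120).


Moduli 5, 8, 3 are pairwise coprime; by CRT there is a unique solution modulo M = 5 · 8 · 3 = 120.
Solve pairwise, accumulating the modulus:
  Start with x ≡ 2 (mod 5).
  Combine with x ≡ 5 (mod 8): since gcd(5, 8) = 1, we get a unique residue mod 40.
    Write x = 2 + 5·t and substitute into x ≡ 5 (mod 8): 5·t ≡ 5 − 2 = 3 (mod 8).
    The inverse of 5 mod 8 is 5 (since 5·5 = 25 = 3·8 + 1), so t ≡ 5·3 = 15 ≡ 7 (mod 8).
    Then x = 2 + 5·7 = 37, valid modulo lcm(5, 8) = 40: x ≡ 37 (mod 40).
  Combine with x ≡ 2 (mod 3): since gcd(40, 3) = 1, we get a unique residue mod 120.
    Write x = 37 + 40·t and substitute into x ≡ 2 (mod 3): 40·t ≡ 2 − 37 = -35 (mod 3).
    Reduce coefficients mod 3: 1·t ≡ 1 (mod 3).
    So t ≡ 1 (mod 3).
    Then x = 37 + 40·1 = 77, valid modulo lcm(40, 3) = 120: x ≡ 77 (mod 120).
Verify: 77 mod 5 = 2 ✓, 77 mod 8 = 5 ✓, 77 mod 3 = 2 ✓.

x ≡ 77 (mod 120).


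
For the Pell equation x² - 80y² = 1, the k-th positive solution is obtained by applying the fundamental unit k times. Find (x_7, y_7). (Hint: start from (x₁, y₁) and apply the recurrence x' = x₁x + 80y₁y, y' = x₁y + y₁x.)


Step 1: Find the fundamental solution (x₁, y₁) of x² - 80y² = 1.
  Expand √80 as a continued fraction. a₀ = ⌊√80⌋ = 8; iterate m_{k+1} = d_k·a_k − m_k, d_{k+1} = (80 − m_{k+1}²)/d_k, a_{k+1} = ⌊(a₀ + m_{k+1})/d_{k+1}⌋ (starting m₀ = 0, d₀ = 1), with convergents p_k = a_k·p_{k-1} + p_{k-2}, q_k = a_k·q_{k-1} + q_{k-2} (p₋₁ = 1, q₋₁ = 0):
  k = 0: a₀ = 8; p₀/q₀ = 8/1; p₀² − 80·q₀² = 64 − 80 = -16.
  k = 1: m = 8, d = 16, a = ⌊(8 + 8)/16⌋ = 1; p/q = (1·8 + 1)/(1·1 + 0) = 9/1; p² − 80·q² = 81 − 80 = 1.
  The first convergent with p² − 80·q² = 1 gives the fundamental solution (x₁, y₁) = (9, 1).
Step 2: Apply the recurrence (x_{n+1}, y_{n+1}) = (x₁x_n + 80y₁y_n, x₁y_n + y₁x_n) repeatedly.
  From (x_1, y_1) = (9, 1): x_2 = 9·9 + 80·1·1 = 161; y_2 = 9·1 + 1·9 = 18.
  From (x_2, y_2) = (161, 18): x_3 = 9·161 + 80·1·18 = 2889; y_3 = 9·18 + 1·161 = 323.
  From (x_3, y_3) = (2889, 323): x_4 = 9·2889 + 80·1·323 = 51841; y_4 = 9·323 + 1·2889 = 5796.
  From (x_4, y_4) = (51841, 5796): x_5 = 9·51841 + 80·1·5796 = 930249; y_5 = 9·5796 + 1·51841 = 104005.
  From (x_5, y_5) = (930249, 104005): x_6 = 9·930249 + 80·1·104005 = 16692641; y_6 = 9·104005 + 1·930249 = 1866294.
  From (x_6, y_6) = (16692641, 1866294): x_7 = 9·16692641 + 80·1·1866294 = 299537289; y_7 = 9·1866294 + 1·16692641 = 33489287.
Step 3: Verify x_7² - 80·y_7² = 89722587501469521 - 89722587501469520 = 1 (should be 1). ✓

(x_1, y_1) = (9, 1); (x_7, y_7) = (299537289, 33489287).


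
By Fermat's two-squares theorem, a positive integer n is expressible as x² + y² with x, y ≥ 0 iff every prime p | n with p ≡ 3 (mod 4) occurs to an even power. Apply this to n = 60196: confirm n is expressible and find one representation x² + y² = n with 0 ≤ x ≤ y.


Step 1: Factor n = 60196 = 2^2 · 101 · 149.
Step 2: Check the mod-4 condition on each prime factor: 2 = 2 (special); 101 ≡ 1 (mod 4), exponent 1; 149 ≡ 1 (mod 4), exponent 1.
All primes ≡ 3 (mod 4) appear to even exponent (or don't appear), so by the two-squares theorem n IS expressible as a sum of two squares.
Step 3: Build a representation. Group n = k² · m with k = 2 and m = 101 · 149 = 15049 (a product of primes ≡ 1 (mod 4)); a representation of m scales to one of n via (k·x)² + (k·y)² = k²(x² + y²). Each prime p ≡ 1 (mod 4) is itself a sum of two squares; find a² by testing p − a² for a perfect square:
  101: 101 − 1² = 100 = 10² ⇒ 101 = 1² + 10².
  149: 149 − 1² = 148, 149 − 2² = 145, 149 − 3² = 140, 149 − 4² = 133, 149 − 5² = 124, 149 − 6² = 113, 149 − 7² = 100 = 10² ⇒ 149 = 7² + 10².
  Combine using the Brahmagupta–Fibonacci identity (a² + b²)(c² + d²) = (ac − bd)² + (ad + bc)² = (ac + bd)² + (ad − bc)²:
  101 · 149 = 15049: from (1² + 10²)(7² + 10²), take (1·7 − 10·10, 1·10 + 10·7) = (7 − 100, 10 + 70) = (-93, 80); dropping signs (only squares matter) gives (93, 80); check 93² + 80² = 8649 + 6400 = 15049 ✓.
  Scale by k = 2: (2·93, 2·80) = (186, 160).
Step 4: Order so x ≤ y and verify: 160² + 186² = 25600 + 34596 = 60196 = n. ✓

n = 60196 = 160² + 186² (one valid representation with x ≤ y).


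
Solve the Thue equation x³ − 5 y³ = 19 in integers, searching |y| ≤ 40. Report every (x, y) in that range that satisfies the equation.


The equation is x³ - 5y³ = 19. For fixed y, x³ = 5·y³ + 19, so a solution requires the RHS to be a perfect cube.
Strategy: iterate y from -40 to 40, compute RHS = 5·y³ + 19, and check whether it is a (positive or negative) perfect cube.
Check small values of y:
  y = 0: RHS = 19 is not a perfect cube.
  y = 1: RHS = 24 is not a perfect cube.
  y = -1: RHS = 14 is not a perfect cube.
  y = 2: RHS = 59 is not a perfect cube.
  y = -2: RHS = -21 is not a perfect cube.
  y = 3: RHS = 154 is not a perfect cube.
  y = -3: RHS = -116 is not a perfect cube.
Continuing the search up to |y| = 40 finds no solutions either.
No (x, y) in the scanned range satisfies the equation.

No integer solutions with |y| ≤ 40.


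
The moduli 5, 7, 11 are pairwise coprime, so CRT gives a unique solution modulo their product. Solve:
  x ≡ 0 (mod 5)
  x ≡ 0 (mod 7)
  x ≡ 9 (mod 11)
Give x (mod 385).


Moduli 5, 7, 11 are pairwise coprime; by CRT there is a unique solution modulo M = 5 · 7 · 11 = 385.
Solve pairwise, accumulating the modulus:
  Start with x ≡ 0 (mod 5).
  Combine with x ≡ 0 (mod 7): since gcd(5, 7) = 1, we get a unique residue mod 35.
    Write x = 0 + 5·t and substitute into x ≡ 0 (mod 7): 5·t ≡ 0 − 0 = 0 (mod 7).
    The inverse of 5 mod 7 is 3 (since 5·3 = 15 = 2·7 + 1), so t ≡ 3·0 = 0 ≡ 0 (mod 7).
    Then x = 0 + 5·0 = 0, valid modulo lcm(5, 7) = 35: x ≡ 0 (mod 35).
  Combine with x ≡ 9 (mod 11): since gcd(35, 11) = 1, we get a unique residue mod 385.
    Write x = 0 + 35·t and substitute into x ≡ 9 (mod 11): 35·t ≡ 9 − 0 = 9 (mod 11).
    Reduce coefficients mod 11: 2·t ≡ 9 (mod 11).
    The inverse of 2 mod 11 is 6 (since 2·6 = 12 = 1·11 + 1), so t ≡ 6·9 = 54 ≡ 10 (mod 11).
    Then x = 0 + 35·10 = 350, valid modulo lcm(35, 11) = 385: x ≡ 350 (mod 385).
Verify: 350 mod 5 = 0 ✓, 350 mod 7 = 0 ✓, 350 mod 11 = 9 ✓.

x ≡ 350 (mod 385).


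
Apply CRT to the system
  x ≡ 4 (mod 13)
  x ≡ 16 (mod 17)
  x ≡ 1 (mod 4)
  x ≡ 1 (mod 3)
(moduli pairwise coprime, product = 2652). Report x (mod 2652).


Product of moduli M = 13 · 17 · 4 · 3 = 2652.
Merge one congruence at a time:
  Start: x ≡ 4 (mod 13).
  Combine with x ≡ 16 (mod 17); new modulus lcm = 221.
    Write x = 4 + 13·t and substitute into x ≡ 16 (mod 17): 13·t ≡ 16 − 4 = 12 (mod 17).
    The inverse of 13 mod 17 is 4 (since 13·4 = 52 = 3·17 + 1), so t ≡ 4·12 = 48 ≡ 14 (mod 17).
    Then x = 4 + 13·14 = 186, valid modulo lcm(13, 17) = 221: x ≡ 186 (mod 221).
  Combine with x ≡ 1 (mod 4); new modulus lcm = 884.
    Write x = 186 + 221·t and substitute into x ≡ 1 (mod 4): 221·t ≡ 1 − 186 = -185 (mod 4).
    Reduce coefficients mod 4: 1·t ≡ 3 (mod 4).
    So t ≡ 3 (mod 4).
    Then x = 186 + 221·3 = 849, valid modulo lcm(221, 4) = 884: x ≡ 849 (mod 884).
  Combine with x ≡ 1 (mod 3); new modulus lcm = 2652.
    Write x = 849 + 884·t and substitute into x ≡ 1 (mod 3): 884·t ≡ 1 − 849 = -848 (mod 3).
    Reduce coefficients mod 3: 2·t ≡ 1 (mod 3).
    The inverse of 2 mod 3 is 2 (since 2·2 = 4 = 1·3 + 1), so t ≡ 2·1 = 2 ≡ 2 (mod 3).
    Then x = 849 + 884·2 = 2617, valid modulo lcm(884, 3) = 2652: x ≡ 2617 (mod 2652).
Verify against each original: 2617 mod 13 = 4, 2617 mod 17 = 16, 2617 mod 4 = 1, 2617 mod 3 = 1.

x ≡ 2617 (mod 2652).


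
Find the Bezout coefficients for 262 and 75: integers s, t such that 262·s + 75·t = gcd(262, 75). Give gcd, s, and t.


Euclidean algorithm on (262, 75) — divide until remainder is 0:
  262 = 3 · 75 + 37
  75 = 2 · 37 + 1
  37 = 37 · 1 + 0
gcd(262, 75) = 1.
Track Bezout coefficients alongside the remainders: start with r₀ = 262 = a·1 + b·0 (s = 1, t = 0) and r₁ = 75 = a·0 + b·1 (s = 0, t = 1); each new remainder r_{k+1} = r_{k-1} − q_k·r_k inherits s_{k+1} = s_{k-1} − q_k·s_k, t_{k+1} = t_{k-1} − q_k·t_k, so r_k = a·s_k + b·t_k at every step:
  q = 3: r = 37, s = 1 − 3·0 = 1, t = 0 − 3·1 = -3  (check: 262·1 + 75·(-3) = 37)
  q = 2: r = 1, s = 0 − 2·1 = -2, t = 1 − 2·(-3) = 7  (check: 262·(-2) + 75·7 = 1)
The row with r = 1 (the gcd) gives the Bezout coefficients s = -2, t = 7.
Result: 262 · (-2) + 75 · (7) = 1.

gcd(262, 75) = 1; s = -2, t = 7 (check: 262·(-2) + 75·7 = 1).


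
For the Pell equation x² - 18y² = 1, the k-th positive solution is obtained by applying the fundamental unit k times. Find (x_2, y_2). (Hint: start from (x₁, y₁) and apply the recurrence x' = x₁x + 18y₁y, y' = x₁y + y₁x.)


Step 1: Find the fundamental solution (x₁, y₁) of x² - 18y² = 1.
  Expand √18 as a continued fraction. a₀ = ⌊√18⌋ = 4; iterate m_{k+1} = d_k·a_k − m_k, d_{k+1} = (18 − m_{k+1}²)/d_k, a_{k+1} = ⌊(a₀ + m_{k+1})/d_{k+1}⌋ (starting m₀ = 0, d₀ = 1), with convergents p_k = a_k·p_{k-1} + p_{k-2}, q_k = a_k·q_{k-1} + q_{k-2} (p₋₁ = 1, q₋₁ = 0):
  k = 0: a₀ = 4; p₀/q₀ = 4/1; p₀² − 18·q₀² = 16 − 18 = -2.
  k = 1: m = 4, d = 2, a = ⌊(4 + 4)/2⌋ = 4; p/q = (4·4 + 1)/(4·1 + 0) = 17/4; p² − 18·q² = 289 − 288 = 1.
  The first convergent with p² − 18·q² = 1 gives the fundamental solution (x₁, y₁) = (17, 4).
Step 2: Apply the recurrence (x_{n+1}, y_{n+1}) = (x₁x_n + 18y₁y_n, x₁y_n + y₁x_n) repeatedly.
  From (x_1, y_1) = (17, 4): x_2 = 17·17 + 18·4·4 = 577; y_2 = 17·4 + 4·17 = 136.
Step 3: Verify x_2² - 18·y_2² = 332929 - 332928 = 1 (should be 1). ✓

(x_1, y_1) = (17, 4); (x_2, y_2) = (577, 136).


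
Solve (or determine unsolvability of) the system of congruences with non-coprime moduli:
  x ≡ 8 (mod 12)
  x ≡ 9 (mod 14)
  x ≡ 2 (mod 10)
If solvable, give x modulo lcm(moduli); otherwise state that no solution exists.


Moduli 12, 14, 10 are not pairwise coprime, so CRT works modulo lcm(m_i) when all pairwise compatibility conditions hold.
Pairwise compatibility: gcd(m_i, m_j) must divide a_i - a_j for every pair.
Merge one congruence at a time:
  Start: x ≡ 8 (mod 12).
  Combine with x ≡ 9 (mod 14): gcd(12, 14) = 2, and 9 - 8 = 1 is NOT divisible by 2.
    ⇒ system is inconsistent (no integer solution).

No solution (the system is inconsistent).


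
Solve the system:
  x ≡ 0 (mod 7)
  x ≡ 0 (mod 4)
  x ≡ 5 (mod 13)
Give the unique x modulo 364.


Moduli 7, 4, 13 are pairwise coprime; by CRT there is a unique solution modulo M = 7 · 4 · 13 = 364.
Solve pairwise, accumulating the modulus:
  Start with x ≡ 0 (mod 7).
  Combine with x ≡ 0 (mod 4): since gcd(7, 4) = 1, we get a unique residue mod 28.
    Write x = 0 + 7·t and substitute into x ≡ 0 (mod 4): 7·t ≡ 0 − 0 = 0 (mod 4).
    Reduce coefficients mod 4: 3·t ≡ 0 (mod 4).
    The inverse of 3 mod 4 is 3 (since 3·3 = 9 = 2·4 + 1), so t ≡ 3·0 = 0 ≡ 0 (mod 4).
    Then x = 0 + 7·0 = 0, valid modulo lcm(7, 4) = 28: x ≡ 0 (mod 28).
  Combine with x ≡ 5 (mod 13): since gcd(28, 13) = 1, we get a unique residue mod 364.
    Write x = 0 + 28·t and substitute into x ≡ 5 (mod 13): 28·t ≡ 5 − 0 = 5 (mod 13).
    Reduce coefficients mod 13: 2·t ≡ 5 (mod 13).
    The inverse of 2 mod 13 is 7 (since 2·7 = 14 = 1·13 + 1), so t ≡ 7·5 = 35 ≡ 9 (mod 13).
    Then x = 0 + 28·9 = 252, valid modulo lcm(28, 13) = 364: x ≡ 252 (mod 364).
Verify: 252 mod 7 = 0 ✓, 252 mod 4 = 0 ✓, 252 mod 13 = 5 ✓.

x ≡ 252 (mod 364).


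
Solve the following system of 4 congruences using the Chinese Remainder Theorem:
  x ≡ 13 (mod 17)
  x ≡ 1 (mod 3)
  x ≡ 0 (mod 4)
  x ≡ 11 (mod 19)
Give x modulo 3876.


Product of moduli M = 17 · 3 · 4 · 19 = 3876.
Merge one congruence at a time:
  Start: x ≡ 13 (mod 17).
  Combine with x ≡ 1 (mod 3); new modulus lcm = 51.
    Write x = 13 + 17·t and substitute into x ≡ 1 (mod 3): 17·t ≡ 1 − 13 = -12 (mod 3).
    Reduce coefficients mod 3: 2·t ≡ 0 (mod 3).
    The inverse of 2 mod 3 is 2 (since 2·2 = 4 = 1·3 + 1), so t ≡ 2·0 = 0 ≡ 0 (mod 3).
    Then x = 13 + 17·0 = 13, valid modulo lcm(17, 3) = 51: x ≡ 13 (mod 51).
  Combine with x ≡ 0 (mod 4); new modulus lcm = 204.
    Write x = 13 + 51·t and substitute into x ≡ 0 (mod 4): 51·t ≡ 0 − 13 = -13 (mod 4).
    Reduce coefficients mod 4: 3·t ≡ 3 (mod 4).
    The inverse of 3 mod 4 is 3 (since 3·3 = 9 = 2·4 + 1), so t ≡ 3·3 = 9 ≡ 1 (mod 4).
    Then x = 13 + 51·1 = 64, valid modulo lcm(51, 4) = 204: x ≡ 64 (mod 204).
  Combine with x ≡ 11 (mod 19); new modulus lcm = 3876.
    Write x = 64 + 204·t and substitute into x ≡ 11 (mod 19): 204·t ≡ 11 − 64 = -53 (mod 19).
    Reduce coefficients mod 19: 14·t ≡ 4 (mod 19).
    The inverse of 14 mod 19 is 15 (since 14·15 = 210 = 11·19 + 1), so t ≡ 15·4 = 60 ≡ 3 (mod 19).
    Then x = 64 + 204·3 = 676, valid modulo lcm(204, 19) = 3876: x ≡ 676 (mod 3876).
Verify against each original: 676 mod 17 = 13, 676 mod 3 = 1, 676 mod 4 = 0, 676 mod 19 = 11.

x ≡ 676 (mod 3876).


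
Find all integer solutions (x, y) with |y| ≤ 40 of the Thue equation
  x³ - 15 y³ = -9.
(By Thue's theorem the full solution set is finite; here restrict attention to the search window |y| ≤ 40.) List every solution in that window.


The equation is x³ - 15y³ = -9. For fixed y, x³ = 15·y³ − 9, so a solution requires the RHS to be a perfect cube.
Strategy: iterate y from -40 to 40, compute RHS = 15·y³ − 9, and check whether it is a (positive or negative) perfect cube.
Check small values of y:
  y = 0: RHS = -9 is not a perfect cube.
  y = 1: RHS = 6 is not a perfect cube.
  y = -1: RHS = -24 is not a perfect cube.
  y = 2: RHS = 111 is not a perfect cube.
  y = -2: RHS = -129 is not a perfect cube.
  y = 3: RHS = 396 is not a perfect cube.
  y = -3: RHS = -414 is not a perfect cube.
Continuing the search up to |y| = 40 finds no solutions either.
No (x, y) in the scanned range satisfies the equation.

No integer solutions with |y| ≤ 40.


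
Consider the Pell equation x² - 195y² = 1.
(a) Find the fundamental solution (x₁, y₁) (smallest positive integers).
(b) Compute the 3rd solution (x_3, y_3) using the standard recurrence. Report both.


Step 1: Find the fundamental solution (x₁, y₁) of x² - 195y² = 1.
  Expand √195 as a continued fraction. a₀ = ⌊√195⌋ = 13; iterate m_{k+1} = d_k·a_k − m_k, d_{k+1} = (195 − m_{k+1}²)/d_k, a_{k+1} = ⌊(a₀ + m_{k+1})/d_{k+1}⌋ (starting m₀ = 0, d₀ = 1), with convergents p_k = a_k·p_{k-1} + p_{k-2}, q_k = a_k·q_{k-1} + q_{k-2} (p₋₁ = 1, q₋₁ = 0):
  k = 0: a₀ = 13; p₀/q₀ = 13/1; p₀² − 195·q₀² = 169 − 195 = -26.
  k = 1: m = 13, d = 26, a = ⌊(13 + 13)/26⌋ = 1; p/q = (1·13 + 1)/(1·1 + 0) = 14/1; p² − 195·q² = 196 − 195 = 1.
  The first convergent with p² − 195·q² = 1 gives the fundamental solution (x₁, y₁) = (14, 1).
Step 2: Apply the recurrence (x_{n+1}, y_{n+1}) = (x₁x_n + 195y₁y_n, x₁y_n + y₁x_n) repeatedly.
  From (x_1, y_1) = (14, 1): x_2 = 14·14 + 195·1·1 = 391; y_2 = 14·1 + 1·14 = 28.
  From (x_2, y_2) = (391, 28): x_3 = 14·391 + 195·1·28 = 10934; y_3 = 14·28 + 1·391 = 783.
Step 3: Verify x_3² - 195·y_3² = 119552356 - 119552355 = 1 (should be 1). ✓

(x_1, y_1) = (14, 1); (x_3, y_3) = (10934, 783).


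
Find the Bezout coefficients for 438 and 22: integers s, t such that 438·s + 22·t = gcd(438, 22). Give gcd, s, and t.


Euclidean algorithm on (438, 22) — divide until remainder is 0:
  438 = 19 · 22 + 20
  22 = 1 · 20 + 2
  20 = 10 · 2 + 0
gcd(438, 22) = 2.
Track Bezout coefficients alongside the remainders: start with r₀ = 438 = a·1 + b·0 (s = 1, t = 0) and r₁ = 22 = a·0 + b·1 (s = 0, t = 1); each new remainder r_{k+1} = r_{k-1} − q_k·r_k inherits s_{k+1} = s_{k-1} − q_k·s_k, t_{k+1} = t_{k-1} − q_k·t_k, so r_k = a·s_k + b·t_k at every step:
  q = 19: r = 20, s = 1 − 19·0 = 1, t = 0 − 19·1 = -19  (check: 438·1 + 22·(-19) = 20)
  q = 1: r = 2, s = 0 − 1·1 = -1, t = 1 − 1·(-19) = 20  (check: 438·(-1) + 22·20 = 2)
The row with r = 2 (the gcd) gives the Bezout coefficients s = -1, t = 20.
Result: 438 · (-1) + 22 · (20) = 2.

gcd(438, 22) = 2; s = -1, t = 20 (check: 438·(-1) + 22·20 = 2).


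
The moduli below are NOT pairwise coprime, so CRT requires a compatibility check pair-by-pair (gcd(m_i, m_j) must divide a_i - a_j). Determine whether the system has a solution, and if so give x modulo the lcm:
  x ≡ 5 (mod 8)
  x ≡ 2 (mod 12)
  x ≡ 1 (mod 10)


Moduli 8, 12, 10 are not pairwise coprime, so CRT works modulo lcm(m_i) when all pairwise compatibility conditions hold.
Pairwise compatibility: gcd(m_i, m_j) must divide a_i - a_j for every pair.
Merge one congruence at a time:
  Start: x ≡ 5 (mod 8).
  Combine with x ≡ 2 (mod 12): gcd(8, 12) = 4, and 2 - 5 = -3 is NOT divisible by 4.
    ⇒ system is inconsistent (no integer solution).

No solution (the system is inconsistent).


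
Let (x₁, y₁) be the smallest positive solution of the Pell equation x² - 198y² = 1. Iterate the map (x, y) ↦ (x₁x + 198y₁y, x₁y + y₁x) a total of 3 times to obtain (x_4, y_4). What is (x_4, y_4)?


Step 1: Find the fundamental solution (x₁, y₁) of x² - 198y² = 1.
  Expand √198 as a continued fraction. a₀ = ⌊√198⌋ = 14; iterate m_{k+1} = d_k·a_k − m_k, d_{k+1} = (198 − m_{k+1}²)/d_k, a_{k+1} = ⌊(a₀ + m_{k+1})/d_{k+1}⌋ (starting m₀ = 0, d₀ = 1), with convergents p_k = a_k·p_{k-1} + p_{k-2}, q_k = a_k·q_{k-1} + q_{k-2} (p₋₁ = 1, q₋₁ = 0):
  k = 0: a₀ = 14; p₀/q₀ = 14/1; p₀² − 198·q₀² = 196 − 198 = -2.
  k = 1: m = 14, d = 2, a = ⌊(14 + 14)/2⌋ = 14; p/q = (14·14 + 1)/(14·1 + 0) = 197/14; p² − 198·q² = 38809 − 38808 = 1.
  The first convergent with p² − 198·q² = 1 gives the fundamental solution (x₁, y₁) = (197, 14).
Step 2: Apply the recurrence (x_{n+1}, y_{n+1}) = (x₁x_n + 198y₁y_n, x₁y_n + y₁x_n) repeatedly.
  From (x_1, y_1) = (197, 14): x_2 = 197·197 + 198·14·14 = 77617; y_2 = 197·14 + 14·197 = 5516.
  From (x_2, y_2) = (77617, 5516): x_3 = 197·77617 + 198·14·5516 = 30580901; y_3 = 197·5516 + 14·77617 = 2173290.
  From (x_3, y_3) = (30580901, 2173290): x_4 = 197·30580901 + 198·14·2173290 = 12048797377; y_4 = 197·2173290 + 14·30580901 = 856270744.
Step 3: Verify x_4² - 198·y_4² = 145173518232002080129 - 145173518232002080128 = 1 (should be 1). ✓

(x_1, y_1) = (197, 14); (x_4, y_4) = (12048797377, 856270744).


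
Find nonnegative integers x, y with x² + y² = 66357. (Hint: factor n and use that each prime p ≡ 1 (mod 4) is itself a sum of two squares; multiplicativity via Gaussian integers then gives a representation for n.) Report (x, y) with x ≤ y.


Step 1: Factor n = 66357 = 3^2 · 73 · 101.
Step 2: Check the mod-4 condition on each prime factor: 3 ≡ 3 (mod 4), exponent 2 (must be even); 73 ≡ 1 (mod 4), exponent 1; 101 ≡ 1 (mod 4), exponent 1.
All primes ≡ 3 (mod 4) appear to even exponent (or don't appear), so by the two-squares theorem n IS expressible as a sum of two squares.
Step 3: Build a representation. Group n = k² · m with k = 3 and m = 73 · 101 = 7373 (a product of primes ≡ 1 (mod 4)); a representation of m scales to one of n via (k·x)² + (k·y)² = k²(x² + y²). Each prime p ≡ 1 (mod 4) is itself a sum of two squares; find a² by testing p − a² for a perfect square:
  73: 73 − 1² = 72, 73 − 2² = 69, 73 − 3² = 64 = 8² ⇒ 73 = 3² + 8².
  101: 101 − 1² = 100 = 10² ⇒ 101 = 1² + 10².
  Combine using the Brahmagupta–Fibonacci identity (a² + b²)(c² + d²) = (ac − bd)² + (ad + bc)² = (ac + bd)² + (ad − bc)²:
  73 · 101 = 7373: from (3² + 8²)(1² + 10²), take (3·1 − 8·10, 3·10 + 8·1) = (3 − 80, 30 + 8) = (-77, 38); dropping signs (only squares matter) gives (77, 38); check 77² + 38² = 5929 + 1444 = 7373 ✓.
  Scale by k = 3: (3·77, 3·38) = (231, 114).
Step 4: Order so x ≤ y and verify: 114² + 231² = 12996 + 53361 = 66357 = n. ✓

n = 66357 = 114² + 231² (one valid representation with x ≤ y).


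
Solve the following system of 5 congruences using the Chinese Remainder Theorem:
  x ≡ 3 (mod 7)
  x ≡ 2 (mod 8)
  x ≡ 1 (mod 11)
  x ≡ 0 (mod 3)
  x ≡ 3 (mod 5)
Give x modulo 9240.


Product of moduli M = 7 · 8 · 11 · 3 · 5 = 9240.
Merge one congruence at a time:
  Start: x ≡ 3 (mod 7).
  Combine with x ≡ 2 (mod 8); new modulus lcm = 56.
    Write x = 3 + 7·t and substitute into x ≡ 2 (mod 8): 7·t ≡ 2 − 3 = -1 (mod 8).
    Reduce coefficients mod 8: 7·t ≡ 7 (mod 8).
    The inverse of 7 mod 8 is 7 (since 7·7 = 49 = 6·8 + 1), so t ≡ 7·7 = 49 ≡ 1 (mod 8).
    Then x = 3 + 7·1 = 10, valid modulo lcm(7, 8) = 56: x ≡ 10 (mod 56).
  Combine with x ≡ 1 (mod 11); new modulus lcm = 616.
    Write x = 10 + 56·t and substitute into x ≡ 1 (mod 11): 56·t ≡ 1 − 10 = -9 (mod 11).
    Reduce coefficients mod 11: 1·t ≡ 2 (mod 11).
    So t ≡ 2 (mod 11).
    Then x = 10 + 56·2 = 122, valid modulo lcm(56, 11) = 616: x ≡ 122 (mod 616).
  Combine with x ≡ 0 (mod 3); new modulus lcm = 1848.
    Write x = 122 + 616·t and substitute into x ≡ 0 (mod 3): 616·t ≡ 0 − 122 = -122 (mod 3).
    Reduce coefficients mod 3: 1·t ≡ 1 (mod 3).
    So t ≡ 1 (mod 3).
    Then x = 122 + 616·1 = 738, valid modulo lcm(616, 3) = 1848: x ≡ 738 (mod 1848).
  Combine with x ≡ 3 (mod 5); new modulus lcm = 9240.
    Write x = 738 + 1848·t and substitute into x ≡ 3 (mod 5): 1848·t ≡ 3 − 738 = -735 (mod 5).
    Reduce coefficients mod 5: 3·t ≡ 0 (mod 5).
    The inverse of 3 mod 5 is 2 (since 3·2 = 6 = 1·5 + 1), so t ≡ 2·0 = 0 ≡ 0 (mod 5).
    Then x = 738 + 1848·0 = 738, valid modulo lcm(1848, 5) = 9240: x ≡ 738 (mod 9240).
Verify against each original: 738 mod 7 = 3, 738 mod 8 = 2, 738 mod 11 = 1, 738 mod 3 = 0, 738 mod 5 = 3.

x ≡ 738 (mod 9240).


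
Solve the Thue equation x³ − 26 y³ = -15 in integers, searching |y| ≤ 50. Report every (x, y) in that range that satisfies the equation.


The equation is x³ - 26y³ = -15. For fixed y, x³ = 26·y³ − 15, so a solution requires the RHS to be a perfect cube.
Strategy: iterate y from -50 to 50, compute RHS = 26·y³ − 15, and check whether it is a (positive or negative) perfect cube.
Check small values of y:
  y = 0: RHS = -15 is not a perfect cube.
  y = 1: RHS = 11 is not a perfect cube.
  y = -1: RHS = -41 is not a perfect cube.
  y = 2: RHS = 193 is not a perfect cube.
  y = -2: RHS = -223 is not a perfect cube.
  y = 3: RHS = 687 is not a perfect cube.
  y = -3: RHS = -717 is not a perfect cube.
Continuing the search up to |y| = 50 finds no solutions either.
No (x, y) in the scanned range satisfies the equation.

No integer solutions with |y| ≤ 50.


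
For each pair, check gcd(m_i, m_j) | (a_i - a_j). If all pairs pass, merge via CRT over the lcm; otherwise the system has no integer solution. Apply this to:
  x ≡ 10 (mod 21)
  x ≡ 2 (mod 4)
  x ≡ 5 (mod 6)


Moduli 21, 4, 6 are not pairwise coprime, so CRT works modulo lcm(m_i) when all pairwise compatibility conditions hold.
Pairwise compatibility: gcd(m_i, m_j) must divide a_i - a_j for every pair.
Merge one congruence at a time:
  Start: x ≡ 10 (mod 21).
  Combine with x ≡ 2 (mod 4): gcd(21, 4) = 1; 2 - 10 = -8, which IS divisible by 1, so compatible.
    Write x = 10 + 21·t and substitute into x ≡ 2 (mod 4): 21·t ≡ 2 − 10 = -8 (mod 4).
    Reduce coefficients mod 4: 1·t ≡ 0 (mod 4).
    So t ≡ 0 (mod 4).
    Then x = 10 + 21·0 = 10, valid modulo lcm(21, 4) = 84: x ≡ 10 (mod 84).
  Combine with x ≡ 5 (mod 6): gcd(84, 6) = 6, and 5 - 10 = -5 is NOT divisible by 6.
    ⇒ system is inconsistent (no integer solution).

No solution (the system is inconsistent).


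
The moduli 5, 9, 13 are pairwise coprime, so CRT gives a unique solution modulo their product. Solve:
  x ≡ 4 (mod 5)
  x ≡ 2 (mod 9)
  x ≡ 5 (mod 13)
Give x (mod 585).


Moduli 5, 9, 13 are pairwise coprime; by CRT there is a unique solution modulo M = 5 · 9 · 13 = 585.
Solve pairwise, accumulating the modulus:
  Start with x ≡ 4 (mod 5).
  Combine with x ≡ 2 (mod 9): since gcd(5, 9) = 1, we get a unique residue mod 45.
    Write x = 4 + 5·t and substitute into x ≡ 2 (mod 9): 5·t ≡ 2 − 4 = -2 (mod 9).
    Reduce coefficients mod 9: 5·t ≡ 7 (mod 9).
    The inverse of 5 mod 9 is 2 (since 5·2 = 10 = 1·9 + 1), so t ≡ 2·7 = 14 ≡ 5 (mod 9).
    Then x = 4 + 5·5 = 29, valid modulo lcm(5, 9) = 45: x ≡ 29 (mod 45).
  Combine with x ≡ 5 (mod 13): since gcd(45, 13) = 1, we get a unique residue mod 585.
    Write x = 29 + 45·t and substitute into x ≡ 5 (mod 13): 45·t ≡ 5 − 29 = -24 (mod 13).
    Reduce coefficients mod 13: 6·t ≡ 2 (mod 13).
    The inverse of 6 mod 13 is 11 (since 6·11 = 66 = 5·13 + 1), so t ≡ 11·2 = 22 ≡ 9 (mod 13).
    Then x = 29 + 45·9 = 434, valid modulo lcm(45, 13) = 585: x ≡ 434 (mod 585).
Verify: 434 mod 5 = 4 ✓, 434 mod 9 = 2 ✓, 434 mod 13 = 5 ✓.

x ≡ 434 (mod 585).


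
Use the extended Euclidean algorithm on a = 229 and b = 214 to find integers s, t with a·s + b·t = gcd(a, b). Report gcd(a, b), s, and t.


Euclidean algorithm on (229, 214) — divide until remainder is 0:
  229 = 1 · 214 + 15
  214 = 14 · 15 + 4
  15 = 3 · 4 + 3
  4 = 1 · 3 + 1
  3 = 3 · 1 + 0
gcd(229, 214) = 1.
Track Bezout coefficients alongside the remainders: start with r₀ = 229 = a·1 + b·0 (s = 1, t = 0) and r₁ = 214 = a·0 + b·1 (s = 0, t = 1); each new remainder r_{k+1} = r_{k-1} − q_k·r_k inherits s_{k+1} = s_{k-1} − q_k·s_k, t_{k+1} = t_{k-1} − q_k·t_k, so r_k = a·s_k + b·t_k at every step:
  q = 1: r = 15, s = 1 − 1·0 = 1, t = 0 − 1·1 = -1  (check: 229·1 + 214·(-1) = 15)
  q = 14: r = 4, s = 0 − 14·1 = -14, t = 1 − 14·(-1) = 15  (check: 229·(-14) + 214·15 = 4)
  q = 3: r = 3, s = 1 − 3·(-14) = 43, t = -1 − 3·15 = -46  (check: 229·43 + 214·(-46) = 3)
  q = 1: r = 1, s = -14 − 1·43 = -57, t = 15 − 1·(-46) = 61  (check: 229·(-57) + 214·61 = 1)
The row with r = 1 (the gcd) gives the Bezout coefficients s = -57, t = 61.
Result: 229 · (-57) + 214 · (61) = 1.

gcd(229, 214) = 1; s = -57, t = 61 (check: 229·(-57) + 214·61 = 1).


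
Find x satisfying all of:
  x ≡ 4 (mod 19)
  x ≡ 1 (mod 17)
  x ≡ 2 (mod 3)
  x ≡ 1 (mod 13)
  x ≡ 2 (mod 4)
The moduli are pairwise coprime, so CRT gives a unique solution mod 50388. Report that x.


Product of moduli M = 19 · 17 · 3 · 13 · 4 = 50388.
Merge one congruence at a time:
  Start: x ≡ 4 (mod 19).
  Combine with x ≡ 1 (mod 17); new modulus lcm = 323.
    Write x = 4 + 19·t and substitute into x ≡ 1 (mod 17): 19·t ≡ 1 − 4 = -3 (mod 17).
    Reduce coefficients mod 17: 2·t ≡ 14 (mod 17).
    The inverse of 2 mod 17 is 9 (since 2·9 = 18 = 1·17 + 1), so t ≡ 9·14 = 126 ≡ 7 (mod 17).
    Then x = 4 + 19·7 = 137, valid modulo lcm(19, 17) = 323: x ≡ 137 (mod 323).
  Combine with x ≡ 2 (mod 3); new modulus lcm = 969.
    Write x = 137 + 323·t and substitute into x ≡ 2 (mod 3): 323·t ≡ 2 − 137 = -135 (mod 3).
    Reduce coefficients mod 3: 2·t ≡ 0 (mod 3).
    The inverse of 2 mod 3 is 2 (since 2·2 = 4 = 1·3 + 1), so t ≡ 2·0 = 0 ≡ 0 (mod 3).
    Then x = 137 + 323·0 = 137, valid modulo lcm(323, 3) = 969: x ≡ 137 (mod 969).
  Combine with x ≡ 1 (mod 13); new modulus lcm = 12597.
    Write x = 137 + 969·t and substitute into x ≡ 1 (mod 13): 969·t ≡ 1 − 137 = -136 (mod 13).
    Reduce coefficients mod 13: 7·t ≡ 7 (mod 13).
    The inverse of 7 mod 13 is 2 (since 7·2 = 14 = 1·13 + 1), so t ≡ 2·7 = 14 ≡ 1 (mod 13).
    Then x = 137 + 969·1 = 1106, valid modulo lcm(969, 13) = 12597: x ≡ 1106 (mod 12597).
  Combine with x ≡ 2 (mod 4); new modulus lcm = 50388.
    Write x = 1106 + 12597·t and substitute into x ≡ 2 (mod 4): 12597·t ≡ 2 − 1106 = -1104 (mod 4).
    Reduce coefficients mod 4: 1·t ≡ 0 (mod 4).
    So t ≡ 0 (mod 4).
    Then x = 1106 + 12597·0 = 1106, valid modulo lcm(12597, 4) = 50388: x ≡ 1106 (mod 50388).
Verify against each original: 1106 mod 19 = 4, 1106 mod 17 = 1, 1106 mod 3 = 2, 1106 mod 13 = 1, 1106 mod 4 = 2.

x ≡ 1106 (mod 50388).


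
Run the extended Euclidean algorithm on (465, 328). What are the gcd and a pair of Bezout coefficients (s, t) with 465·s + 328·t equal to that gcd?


Euclidean algorithm on (465, 328) — divide until remainder is 0:
  465 = 1 · 328 + 137
  328 = 2 · 137 + 54
  137 = 2 · 54 + 29
  54 = 1 · 29 + 25
  29 = 1 · 25 + 4
  25 = 6 · 4 + 1
  4 = 4 · 1 + 0
gcd(465, 328) = 1.
Track Bezout coefficients alongside the remainders: start with r₀ = 465 = a·1 + b·0 (s = 1, t = 0) and r₁ = 328 = a·0 + b·1 (s = 0, t = 1); each new remainder r_{k+1} = r_{k-1} − q_k·r_k inherits s_{k+1} = s_{k-1} − q_k·s_k, t_{k+1} = t_{k-1} − q_k·t_k, so r_k = a·s_k + b·t_k at every step:
  q = 1: r = 137, s = 1 − 1·0 = 1, t = 0 − 1·1 = -1  (check: 465·1 + 328·(-1) = 137)
  q = 2: r = 54, s = 0 − 2·1 = -2, t = 1 − 2·(-1) = 3  (check: 465·(-2) + 328·3 = 54)
  q = 2: r = 29, s = 1 − 2·(-2) = 5, t = -1 − 2·3 = -7  (check: 465·5 + 328·(-7) = 29)
  q = 1: r = 25, s = -2 − 1·5 = -7, t = 3 − 1·(-7) = 10  (check: 465·(-7) + 328·10 = 25)
  q = 1: r = 4, s = 5 − 1·(-7) = 12, t = -7 − 1·10 = -17  (check: 465·12 + 328·(-17) = 4)
  q = 6: r = 1, s = -7 − 6·12 = -79, t = 10 − 6·(-17) = 112  (check: 465·(-79) + 328·112 = 1)
The row with r = 1 (the gcd) gives the Bezout coefficients s = -79, t = 112.
Result: 465 · (-79) + 328 · (112) = 1.

gcd(465, 328) = 1; s = -79, t = 112 (check: 465·(-79) + 328·112 = 1).


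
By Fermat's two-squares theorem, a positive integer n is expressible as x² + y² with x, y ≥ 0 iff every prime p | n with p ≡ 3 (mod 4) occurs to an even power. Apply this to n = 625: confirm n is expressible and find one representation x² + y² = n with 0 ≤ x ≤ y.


Step 1: Factor n = 625 = 5^4.
Step 2: Check the mod-4 condition on each prime factor: 5 ≡ 1 (mod 4), exponent 4.
All primes ≡ 3 (mod 4) appear to even exponent (or don't appear), so by the two-squares theorem n IS expressible as a sum of two squares.
Step 3: Build a representation. Group n = k² · m with k = 5 and m = 5 · 5 = 25 (a product of primes ≡ 1 (mod 4)); a representation of m scales to one of n via (k·x)² + (k·y)² = k²(x² + y²). Each prime p ≡ 1 (mod 4) is itself a sum of two squares; find a² by testing p − a² for a perfect square:
  5: 5 − 1² = 4 = 2² ⇒ 5 = 1² + 2².
  Combine using the Brahmagupta–Fibonacci identity (a² + b²)(c² + d²) = (ac − bd)² + (ad + bc)² = (ac + bd)² + (ad − bc)²:
  5 · 5 = 25: from (1² + 2²)(1² + 2²), take (1·1 − 2·2, 1·2 + 2·1) = (1 − 4, 2 + 2) = (-3, 4); dropping signs (only squares matter) gives (3, 4); check 3² + 4² = 9 + 16 = 25 ✓.
  Scale by k = 5: (5·3, 5·4) = (15, 20).
Step 4: Order so x ≤ y and verify: 15² + 20² = 225 + 400 = 625 = n. ✓

n = 625 = 15² + 20² (one valid representation with x ≤ y).


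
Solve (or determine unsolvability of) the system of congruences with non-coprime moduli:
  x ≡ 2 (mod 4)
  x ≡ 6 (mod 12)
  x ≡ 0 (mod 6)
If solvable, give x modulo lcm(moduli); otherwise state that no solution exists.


Moduli 4, 12, 6 are not pairwise coprime, so CRT works modulo lcm(m_i) when all pairwise compatibility conditions hold.
Pairwise compatibility: gcd(m_i, m_j) must divide a_i - a_j for every pair.
Merge one congruence at a time:
  Start: x ≡ 2 (mod 4).
  Combine with x ≡ 6 (mod 12): gcd(4, 12) = 4; 6 - 2 = 4, which IS divisible by 4, so compatible.
    Write x = 2 + 4·t and substitute into x ≡ 6 (mod 12): 4·t ≡ 6 − 2 = 4 (mod 12).
    Divide the congruence (and modulus) by g = 4: 1·t ≡ 1 (mod 3).
    So t ≡ 1 (mod 3).
    Then x = 2 + 4·1 = 6, valid modulo lcm(4, 12) = 12: x ≡ 6 (mod 12).
  Combine with x ≡ 0 (mod 6): gcd(12, 6) = 6; 0 - 6 = -6, which IS divisible by 6, so compatible.
    Write x = 6 + 12·t and substitute into x ≡ 0 (mod 6): 12·t ≡ 0 − 6 = -6 (mod 6).
    Divide the congruence (and modulus) by g = 6: 2·t ≡ -1 (mod 1).
    Modulo 1 every t works; take t = 0.
    Then x = 6 + 12·0 = 6, valid modulo lcm(12, 6) = 12: x ≡ 6 (mod 12).
Verify: 6 mod 4 = 2, 6 mod 12 = 6, 6 mod 6 = 0.

x ≡ 6 (mod 12).


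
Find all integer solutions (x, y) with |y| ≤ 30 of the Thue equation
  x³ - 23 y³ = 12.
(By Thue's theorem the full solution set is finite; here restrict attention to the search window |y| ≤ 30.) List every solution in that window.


The equation is x³ - 23y³ = 12. For fixed y, x³ = 23·y³ + 12, so a solution requires the RHS to be a perfect cube.
Strategy: iterate y from -30 to 30, compute RHS = 23·y³ + 12, and check whether it is a (positive or negative) perfect cube.
Check small values of y:
  y = 0: RHS = 12 is not a perfect cube.
  y = 1: RHS = 35 is not a perfect cube.
  y = -1: RHS = -11 is not a perfect cube.
  y = 2: RHS = 196 is not a perfect cube.
  y = -2: RHS = -172 is not a perfect cube.
  y = 3: RHS = 633 is not a perfect cube.
  y = -3: RHS = -609 is not a perfect cube.
Continuing the search up to |y| = 30 finds no solutions either.
No (x, y) in the scanned range satisfies the equation.

No integer solutions with |y| ≤ 30.
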